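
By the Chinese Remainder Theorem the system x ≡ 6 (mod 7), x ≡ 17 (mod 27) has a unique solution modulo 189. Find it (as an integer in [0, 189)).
The moduli 7, 27 are pairwise coprime, so by the CRT there is a unique solution mod 7·27 = 189.
Solve by successive substitution. Start with x ≡ 6 (mod 7).
  Combine with x ≡ 17 (mod 27): write x = 6 + 7·t and require 6 + 7·t ≡ 17 (mod 27), i.e. 7·t ≡ 17 − 6 ≡ 11 (mod 27). Since 7^(−1) ≡ 4 (mod 27), t ≡ 4·11 ≡ 17 (mod 27). So x ≡ 6 + 7·17 = 125 (mod 189).
Unique solution in [0, 189): x = 125.

Final answer: x ≡ 125 (mod 189); the representative in [0, 189) is 125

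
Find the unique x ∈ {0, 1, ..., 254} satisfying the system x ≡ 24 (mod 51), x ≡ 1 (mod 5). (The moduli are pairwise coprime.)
x ≡ 126 (mod 255); the representative in [0, 255) is 126

The moduli 51, 5 are pairwise coprime, so by the CRT there is a unique solution mod 51·5 = 255.
Solve by successive substitution. Start with x ≡ 24 (mod 51).
  Combine with x ≡ 1 (mod 5): write x = 24 + 51·t and require 24 + 51·t ≡ 1 (mod 5), i.e. 51·t ≡ 1 − 24 ≡ 2 (mod 5). Since 51^(−1) ≡ 1 (mod 5) (51 ≡ 1 (mod 5)), t ≡ 1·2 ≡ 2 (mod 5). So x ≡ 24 + 51·2 = 126 (mod 255).
Unique solution in [0, 255): x = 126.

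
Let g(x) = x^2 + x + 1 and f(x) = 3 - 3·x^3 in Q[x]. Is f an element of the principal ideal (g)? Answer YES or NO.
YES

In Q[x] the ideal (g) consists of all multiples of g, so f ∈ (g) iff g | f, i.e. iff the remainder of f on division by g is 0. Divide f by g (g is monic, so eliminate the leading term of the running remainder at each step):
  leading term -3·x^3: subtract (-3·x)·g(x) = -3·x^3 - 3·x^2 - 3·x, leaving 3·x^2 + 3·x + 3
  leading term 3·x^2: subtract (3)·g(x) = 3·x^2 + 3·x + 3, leaving 0
The remainder is 0, so f(x) = g(x) · h(x) with h(x) = 3 - 3·x. Hence g | f, i.e. f ∈ (g).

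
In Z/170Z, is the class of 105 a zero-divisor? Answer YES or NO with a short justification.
YES

gcd(105, 170) = 5 > 1, so 105 is not a unit in Z/170Z. In Z/nZ every nonzero non-unit is a zero-divisor: explicitly, take b = 170/gcd = 34 ≠ 0 (mod 170); then 105·34 = 3570 = 21·170, i.e. 105·34 ≡ 0 (mod 170). So 105 is a zero-divisor.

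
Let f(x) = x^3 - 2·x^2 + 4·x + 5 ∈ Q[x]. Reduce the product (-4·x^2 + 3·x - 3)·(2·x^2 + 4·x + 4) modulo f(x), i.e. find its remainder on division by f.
a · b ≡ -30·x^2 + 144·x + 118 (mod f(x))

First multiply in Q[x] without reducing: a · b = -8·x^4 - 10·x^3 - 10·x^2 - 12. Now divide by f(x) = x^3 - 2·x^2 + 4·x + 5, eliminating the leading term at each step:
  leading term -8·x^4: subtract (-8·x)·f(x) = -8·x^4 + 16·x^3 - 32·x^2 - 40·x, leaving -26·x^3 + 22·x^2 + 40·x - 12
  leading term -26·x^3: subtract (-26)·f(x) = -26·x^3 + 52·x^2 - 104·x - 130, leaving -30·x^2 + 144·x + 118
The degree is now < 3, so this is the remainder. Hence a · b ≡ -30·x^2 + 144·x + 118 in Q[x]/(f).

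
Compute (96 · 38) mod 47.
Reduce the factors first: 96 ≡ 2 (mod 47), so 96 · 38 ≡ 2 · 38 (mod 47). 2 · 38 = 76. Dividing by 47: 76 = 1·47 + 29. So (96 · 38) mod 47 = 29.

Final answer: 29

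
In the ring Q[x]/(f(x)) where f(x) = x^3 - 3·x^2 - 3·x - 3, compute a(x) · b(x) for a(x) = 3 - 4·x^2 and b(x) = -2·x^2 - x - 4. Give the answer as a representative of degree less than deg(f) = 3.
First multiply in Q[x] without reducing: a · b = 8·x^4 + 4·x^3 + 10·x^2 - 3·x - 12. Now divide by f(x) = x^3 - 3·x^2 - 3·x - 3, eliminating the leading term at each step:
  leading term 8·x^4: subtract (8·x)·f(x) = 8·x^4 - 24·x^3 - 24·x^2 - 24·x, leaving 28·x^3 + 34·x^2 + 21·x - 12
  leading term 28·x^3: subtract (28)·f(x) = 28·x^3 - 84·x^2 - 84·x - 84, leaving 118·x^2 + 105·x + 72
The degree is now < 3, so this is the remainder. Hence a · b ≡ 118·x^2 + 105·x + 72 in Q[x]/(f).

Final answer: a · b ≡ 118·x^2 + 105·x + 72 (mod f(x))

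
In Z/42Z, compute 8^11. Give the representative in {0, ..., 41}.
Use repeated squaring. Binary(11) = 1011. Walk through the bits of the exponent 11 left-to-right: at each bit after the leading one, square the running value, then multiply by 8 if the bit is 1 (always reducing mod 42):
  bit 1 = 1 (leading): start with 8.
  bit 2 = 0: square 8^2 = 64 ≡ 22 (mod 42).
  bit 3 = 1: square 22^2 = 484 ≡ 22; bit is 1, so multiply 22·8 = 176 ≡ 8 (mod 42).
  bit 4 = 1: square 8^2 = 64 ≡ 22; bit is 1, so multiply 22·8 = 176 ≡ 8 (mod 42).
Final value: 8^11 ≡ 8 (mod 42).

Final answer: 8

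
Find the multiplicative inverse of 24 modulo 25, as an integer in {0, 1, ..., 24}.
Apply the extended Euclidean algorithm to (25, 24), tracking rows (r, s, t) with s·25 + t·24 = r. Each division r_prev = q·r_cur + r_new produces the new row as (previous row) − q·(current row):
  row A: (25, 1, 0)   [1·25 + 0·24 = 25]
  row B: (24, 0, 1)   [0·25 + 1·24 = 24]
  25 = 1·24 + 1   → row C = row A − 1·row B = (1, 1, −1)   [check: 1·25 − 1·24 = 1]
  24 = 24·1 + 0   → remainder 0, stop. gcd = 1 (last nonzero row C).
The gcd is 1, so 24 is invertible mod 25. The last nonzero row gives 1·25 − 1·24 = 1, so t = −1. So 24^(−1) ≡ −1 ≡ 24 (mod 25). Verify: 24 · 24 = 576 ≡ 1 (mod 25). ✓

Final answer: 24^(−1) ≡ 24 (mod 25)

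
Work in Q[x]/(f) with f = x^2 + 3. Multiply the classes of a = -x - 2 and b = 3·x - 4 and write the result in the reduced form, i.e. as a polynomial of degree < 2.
First multiply in Q[x] without reducing: a · b = -3·x^2 - 2·x + 8. Now divide by f(x) = x^2 + 3, eliminating the leading term at each step:
  leading term -3·x^2: subtract (-3)·f(x) = -3·x^2 - 9, leaving 17 - 2·x
The degree is now < 2, so this is the remainder. Hence a · b ≡ 17 - 2·x in Q[x]/(f).

Final answer: a · b ≡ 17 - 2·x (mod f(x))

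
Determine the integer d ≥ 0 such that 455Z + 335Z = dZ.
(455, 335) = (5); d = 5

In the PID Z, (a, b) is generated by gcd(a, b). Compute gcd(455, 335) with the extended Euclidean algorithm, tracking rows (r, s, t) with s·455 + t·335 = r:
  row A: (455, 1, 0)   [1·455 + 0·335 = 455]
  row B: (335, 0, 1)   [0·455 + 1·335 = 335]
  455 = 1·335 + 120   → row C = row A − 1·row B = (120, 1, −1)   [check: 1·455 − 1·335 = 120]
  335 = 2·120 + 95   → row D = row B − 2·row C = (95, −2, 3)   [check: −2·455 + 3·335 = 95]
  120 = 1·95 + 25   → row E = row C − 1·row D = (25, 3, −4)   [check: 3·455 − 4·335 = 25]
  95 = 3·25 + 20   → row F = row D − 3·row E = (20, −11, 15)   [check: −11·455 + 15·335 = 20]
  25 = 1·20 + 5   → row G = row E − 1·row F = (5, 14, −19)   [check: 14·455 − 19·335 = 5]
  20 = 4·5 + 0   → remainder 0, stop. gcd = 5 (last nonzero row G).
So gcd(455, 335) = 5, with Bézout identity 14·455 − 19·335 = 5. Containment (⊇): the Bézout identity exhibits 5 as an element of (455, 335), giving (5) ⊆ (455, 335). Containment (⊆): since 5 | 455 and 5 | 335 (455 = 5·91, 335 = 5·67), every Z-linear combination of 455 and 335 is divisible by 5, so (455, 335) ⊆ (5). Therefore (455, 335) = (5), d = 5.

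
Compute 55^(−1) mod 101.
Apply the extended Euclidean algorithm to (101, 55), tracking rows (r, s, t) with s·101 + t·55 = r. Each division r_prev = q·r_cur + r_new produces the new row as (previous row) − q·(current row):
  row A: (101, 1, 0)   [1·101 + 0·55 = 101]
  row B: (55, 0, 1)   [0·101 + 1·55 = 55]
  101 = 1·55 + 46   → row C = row A − 1·row B = (46, 1, −1)   [check: 1·101 − 1·55 = 46]
  55 = 1·46 + 9   → row D = row B − 1·row C = (9, −1, 2)   [check: −1·101 + 2·55 = 9]
  46 = 5·9 + 1   → row E = row C − 5·row D = (1, 6, −11)   [check: 6·101 − 11·55 = 1]
  9 = 9·1 + 0   → remainder 0, stop. gcd = 1 (last nonzero row E).
The gcd is 1, so 55 is invertible mod 101. The last nonzero row gives 6·101 − 11·55 = 1, so t = −11. So 55^(−1) ≡ −11 ≡ 90 (mod 101). Verify: 55 · 90 = 4950 ≡ 1 (mod 101). ✓

Final answer: 55^(−1) ≡ 90 (mod 101)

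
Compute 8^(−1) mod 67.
8^(−1) ≡ 42 (mod 67)

Apply the extended Euclidean algorithm to (67, 8), tracking rows (r, s, t) with s·67 + t·8 = r. Each division r_prev = q·r_cur + r_new produces the new row as (previous row) − q·(current row):
  row A: (67, 1, 0)   [1·67 + 0·8 = 67]
  row B: (8, 0, 1)   [0·67 + 1·8 = 8]
  67 = 8·8 + 3   → row C = row A − 8·row B = (3, 1, −8)   [check: 1·67 − 8·8 = 3]
  8 = 2·3 + 2   → row D = row B − 2·row C = (2, −2, 17)   [check: −2·67 + 17·8 = 2]
  3 = 1·2 + 1   → row E = row C − 1·row D = (1, 3, −25)   [check: 3·67 − 25·8 = 1]
  2 = 2·1 + 0   → remainder 0, stop. gcd = 1 (last nonzero row E).
The gcd is 1, so 8 is invertible mod 67. The last nonzero row gives 3·67 − 25·8 = 1, so t = −25. So 8^(−1) ≡ −25 ≡ 42 (mod 67). Verify: 8 · 42 = 336 ≡ 1 (mod 67). ✓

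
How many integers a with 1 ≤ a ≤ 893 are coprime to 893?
The number of a ∈ {1, ..., 893} with gcd(a, 893) = 1 is by definition Euler's totient φ(893). φ is multiplicative, with φ(p^e) = p^e − p^(e−1). Factorise 893 = 19 · 47. Then
  φ(893) = (19 − 1) · (47 − 1) = 18 · 46 = 828.
So there are 828 such integers.

Final answer: 828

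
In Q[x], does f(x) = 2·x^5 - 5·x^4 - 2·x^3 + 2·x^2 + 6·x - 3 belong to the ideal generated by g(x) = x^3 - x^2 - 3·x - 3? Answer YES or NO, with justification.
YES

In Q[x] the ideal (g) consists of all multiples of g, so f ∈ (g) iff g | f, i.e. iff the remainder of f on division by g is 0. Divide f by g (g is monic, so eliminate the leading term of the running remainder at each step):
  leading term 2·x^5: subtract (2·x^2)·g(x) = 2·x^5 - 2·x^4 - 6·x^3 - 6·x^2, leaving -3·x^4 + 4·x^3 + 8·x^2 + 6·x - 3
  leading term -3·x^4: subtract (-3·x)·g(x) = -3·x^4 + 3·x^3 + 9·x^2 + 9·x, leaving x^3 - x^2 - 3·x - 3
  leading term x^3: subtract (1)·g(x) = x^3 - x^2 - 3·x - 3, leaving 0
The remainder is 0, so f(x) = g(x) · h(x) with h(x) = 2·x^2 - 3·x + 1. Hence g | f, i.e. f ∈ (g).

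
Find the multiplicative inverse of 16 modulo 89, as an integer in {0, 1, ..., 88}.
Apply the extended Euclidean algorithm to (89, 16), tracking rows (r, s, t) with s·89 + t·16 = r. Each division r_prev = q·r_cur + r_new produces the new row as (previous row) − q·(current row):
  row A: (89, 1, 0)   [1·89 + 0·16 = 89]
  row B: (16, 0, 1)   [0·89 + 1·16 = 16]
  89 = 5·16 + 9   → row C = row A − 5·row B = (9, 1, −5)   [check: 1·89 − 5·16 = 9]
  16 = 1·9 + 7   → row D = row B − 1·row C = (7, −1, 6)   [check: −1·89 + 6·16 = 7]
  9 = 1·7 + 2   → row E = row C − 1·row D = (2, 2, −11)   [check: 2·89 − 11·16 = 2]
  7 = 3·2 + 1   → row F = row D − 3·row E = (1, −7, 39)   [check: −7·89 + 39·16 = 1]
  2 = 2·1 + 0   → remainder 0, stop. gcd = 1 (last nonzero row F).
The gcd is 1, so 16 is invertible mod 89. The last nonzero row gives −7·89 + 39·16 = 1, so t = 39. So 16^(−1) ≡ 39 (mod 89). Verify: 16 · 39 = 624 ≡ 1 (mod 89). ✓

Final answer: 16^(−1) ≡ 39 (mod 89)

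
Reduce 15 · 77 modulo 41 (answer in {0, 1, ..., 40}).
Reduce the factors first: 77 ≡ 36 (mod 41), so 15 · 77 ≡ 15 · 36 (mod 41). 15 · 36 = 540. Dividing by 41: 540 = 13·41 + 7. So (15 · 77) mod 41 = 7.

Final answer: 7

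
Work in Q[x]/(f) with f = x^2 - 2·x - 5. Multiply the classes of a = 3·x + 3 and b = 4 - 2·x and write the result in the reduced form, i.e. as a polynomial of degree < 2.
First multiply in Q[x] without reducing: a · b = -6·x^2 + 6·x + 12. Now divide by f(x) = x^2 - 2·x - 5, eliminating the leading term at each step:
  leading term -6·x^2: subtract (-6)·f(x) = -6·x^2 + 12·x + 30, leaving -6·x - 18
The degree is now < 2, so this is the remainder. Hence a · b ≡ -6·x - 18 in Q[x]/(f).

Final answer: a · b ≡ -6·x - 18 (mod f(x))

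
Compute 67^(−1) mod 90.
Apply the extended Euclidean algorithm to (90, 67), tracking rows (r, s, t) with s·90 + t·67 = r. Each division r_prev = q·r_cur + r_new produces the new row as (previous row) − q·(current row):
  row A: (90, 1, 0)   [1·90 + 0·67 = 90]
  row B: (67, 0, 1)   [0·90 + 1·67 = 67]
  90 = 1·67 + 23   → row C = row A − 1·row B = (23, 1, −1)   [check: 1·90 − 1·67 = 23]
  67 = 2·23 + 21   → row D = row B − 2·row C = (21, −2, 3)   [check: −2·90 + 3·67 = 21]
  23 = 1·21 + 2   → row E = row C − 1·row D = (2, 3, −4)   [check: 3·90 − 4·67 = 2]
  21 = 10·2 + 1   → row F = row D − 10·row E = (1, −32, 43)   [check: −32·90 + 43·67 = 1]
  2 = 2·1 + 0   → remainder 0, stop. gcd = 1 (last nonzero row F).
The gcd is 1, so 67 is invertible mod 90. The last nonzero row gives −32·90 + 43·67 = 1, so t = 43. So 67^(−1) ≡ 43 (mod 90). Verify: 67 · 43 = 2881 ≡ 1 (mod 90). ✓

Final answer: 67^(−1) ≡ 43 (mod 90)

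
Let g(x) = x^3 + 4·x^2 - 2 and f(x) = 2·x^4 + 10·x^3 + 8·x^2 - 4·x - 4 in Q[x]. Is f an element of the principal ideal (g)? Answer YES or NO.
YES

In Q[x] the ideal (g) consists of all multiples of g, so f ∈ (g) iff g | f, i.e. iff the remainder of f on division by g is 0. Divide f by g (g is monic, so eliminate the leading term of the running remainder at each step):
  leading term 2·x^4: subtract (2·x)·g(x) = 2·x^4 + 8·x^3 - 4·x, leaving 2·x^3 + 8·x^2 - 4
  leading term 2·x^3: subtract (2)·g(x) = 2·x^3 + 8·x^2 - 4, leaving 0
The remainder is 0, so f(x) = g(x) · h(x) with h(x) = 2·x + 2. Hence g | f, i.e. f ∈ (g).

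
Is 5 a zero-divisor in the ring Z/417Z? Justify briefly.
gcd(5, 417) = 1, so 5 is a unit in Z/417Z (it has a multiplicative inverse). A unit cannot be a zero-divisor: if 5·b ≡ 0 then multiplying both sides by 5^(−1) gives b ≡ 0. So 5 is not a zero-divisor.

Final answer: NO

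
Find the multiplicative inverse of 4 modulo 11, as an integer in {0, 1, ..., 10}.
Apply the extended Euclidean algorithm to (11, 4), tracking rows (r, s, t) with s·11 + t·4 = r. Each division r_prev = q·r_cur + r_new produces the new row as (previous row) − q·(current row):
  row A: (11, 1, 0)   [1·11 + 0·4 = 11]
  row B: (4, 0, 1)   [0·11 + 1·4 = 4]
  11 = 2·4 + 3   → row C = row A − 2·row B = (3, 1, −2)   [check: 1·11 − 2·4 = 3]
  4 = 1·3 + 1   → row D = row B − 1·row C = (1, −1, 3)   [check: −1·11 + 3·4 = 1]
  3 = 3·1 + 0   → remainder 0, stop. gcd = 1 (last nonzero row D).
The gcd is 1, so 4 is invertible mod 11. The last nonzero row gives −1·11 + 3·4 = 1, so t = 3. So 4^(−1) ≡ 3 (mod 11). Verify: 4 · 3 = 12 ≡ 1 (mod 11). ✓

Final answer: 4^(−1) ≡ 3 (mod 11)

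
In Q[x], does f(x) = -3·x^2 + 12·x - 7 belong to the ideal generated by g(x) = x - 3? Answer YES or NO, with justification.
NO

In Q[x] the ideal (g) consists of all multiples of g, so f ∈ (g) iff g | f, i.e. iff the remainder of f on division by g is 0. Divide f by g (g is monic, so eliminate the leading term of the running remainder at each step):
  leading term -3·x^2: subtract (-3·x)·g(x) = -3·x^2 + 9·x, leaving 3·x - 7
  leading term 3·x: subtract (3)·g(x) = 3·x - 9, leaving 2
The remainder r(x) = 2 ≠ 0 (and deg r < deg g), so g ∤ f, i.e. f ∉ (g).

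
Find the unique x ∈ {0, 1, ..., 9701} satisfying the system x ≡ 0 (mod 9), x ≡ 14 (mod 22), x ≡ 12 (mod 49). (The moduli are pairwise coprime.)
The moduli 9, 22, 49 are pairwise coprime, so by the CRT there is a unique solution mod 9·22·49 = 9702.
Solve by successive substitution. Start with x ≡ 0 (mod 9).
  Combine with x ≡ 14 (mod 22): write x = 9·t and require 9·t ≡ 14 (mod 22). Since 9^(−1) ≡ 5 (mod 22), t ≡ 5·14 ≡ 4 (mod 22). So x ≡ 9·4 = 36 (mod 198).
  Combine with x ≡ 12 (mod 49): write x = 36 + 198·t and require 36 + 198·t ≡ 12 (mod 49), i.e. 198·t ≡ 12 − 36 ≡ 25 (mod 49). Since 198^(−1) ≡ 25 (mod 49) (198 ≡ 2 (mod 49)), t ≡ 25·25 ≡ 37 (mod 49). So x ≡ 36 + 198·37 = 7362 (mod 9702).
Unique solution in [0, 9702): x = 7362.

Final answer: x ≡ 7362 (mod 9702); the representative in [0, 9702) is 7362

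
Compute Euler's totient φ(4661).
φ(4661) = 4524

φ is multiplicative, with φ(p^e) = p^e − p^(e−1). Factorise 4661 = 59 · 79. Then
  φ(4661) = (59 − 1) · (79 − 1) = 58 · 78 = 4524.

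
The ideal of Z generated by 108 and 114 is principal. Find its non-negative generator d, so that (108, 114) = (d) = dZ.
(108, 114) = (6); d = 6

In the PID Z, (a, b) is generated by gcd(a, b). Compute gcd(114, 108) with the extended Euclidean algorithm, tracking rows (r, s, t) with s·114 + t·108 = r:
  row A: (114, 1, 0)   [1·114 + 0·108 = 114]
  row B: (108, 0, 1)   [0·114 + 1·108 = 108]
  114 = 1·108 + 6   → row C = row A − 1·row B = (6, 1, −1)   [check: 1·114 − 1·108 = 6]
  108 = 18·6 + 0   → remainder 0, stop. gcd = 6 (last nonzero row C).
So gcd(108, 114) = 6, with Bézout identity 1·114 − 1·108 = 6. Containment (⊇): the Bézout identity exhibits 6 as an element of (108, 114), giving (6) ⊆ (108, 114). Containment (⊆): since 6 | 108 and 6 | 114 (108 = 6·18, 114 = 6·19), every Z-linear combination of 108 and 114 is divisible by 6, so (108, 114) ⊆ (6). Therefore (108, 114) = (6), d = 6.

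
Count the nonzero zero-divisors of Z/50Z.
Z/50Z has 29 nonzero zero-divisors

In Z/50Z each nonzero element is either a unit (gcd with 50 is 1) or a zero-divisor (gcd > 1). The number of units is φ(50): factorise 50 = 2 · 5^2, so φ(50) = (2 − 1) · (5^2 − 5^1) = 1 · 20 = 20. The nonzero elements number 50 − 1 = 49. Hence the nonzero zero-divisors number 49 − 20 = 29.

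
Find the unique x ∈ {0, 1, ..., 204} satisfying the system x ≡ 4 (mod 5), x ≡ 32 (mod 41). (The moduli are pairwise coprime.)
The moduli 5, 41 are pairwise coprime, so by the CRT there is a unique solution mod 5·41 = 205.
Solve by successive substitution. Start with x ≡ 4 (mod 5).
  Combine with x ≡ 32 (mod 41): write x = 4 + 5·t and require 4 + 5·t ≡ 32 (mod 41), i.e. 5·t ≡ 32 − 4 ≡ 28 (mod 41). Since 5^(−1) ≡ 33 (mod 41), t ≡ 33·28 ≡ 22 (mod 41). So x ≡ 4 + 5·22 = 114 (mod 205).
Unique solution in [0, 205): x = 114.

Final answer: x ≡ 114 (mod 205); the representative in [0, 205) is 114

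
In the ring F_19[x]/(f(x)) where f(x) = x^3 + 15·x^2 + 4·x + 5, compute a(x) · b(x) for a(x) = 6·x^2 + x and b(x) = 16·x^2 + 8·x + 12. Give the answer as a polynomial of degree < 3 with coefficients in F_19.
Multiply as integer polynomials: a · b = 96·x^4 + 64·x^3 + 80·x^2 + 12·x. Reducing coefficients mod 19: a · b ≡ x^4 + 7·x^3 + 4·x^2 + 12·x. Now divide by f(x) = x^3 + 15·x^2 + 4·x + 5 in F_19[x], eliminating the leading term at each step:
  leading term x^4: subtract (x)·f(x) = x^4 + 15·x^3 + 4·x^2 + 5·x, leaving 11·x^3 + 7·x (coefficients mod 19)
  leading term 11·x^3: subtract (11)·f(x) = 11·x^3 + 13·x^2 + 6·x + 17, leaving 6·x^2 + x + 2 (coefficients mod 19)
The degree is now < 3, so this is the remainder. Hence a · b ≡ 6·x^2 + x + 2 in F_19[x]/(f).

Final answer: a · b ≡ 6·x^2 + x + 2 (mod f(x))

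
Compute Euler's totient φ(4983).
φ(4983) = 3000

φ is multiplicative, with φ(p^e) = p^e − p^(e−1). Factorise 4983 = 3 · 11 · 151. Then
  φ(4983) = (3 − 1) · (11 − 1) · (151 − 1) = 2 · 10 · 150 = 3000.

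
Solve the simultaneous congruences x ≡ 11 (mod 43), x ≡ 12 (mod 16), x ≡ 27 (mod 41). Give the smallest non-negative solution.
x ≡ 5644 (mod 28208); the representative in [0, 28208) is 5644

The moduli 43, 16, 41 are pairwise coprime, so by the CRT there is a unique solution mod 43·16·41 = 28208.
Solve by successive substitution. Start with x ≡ 11 (mod 43).
  Combine with x ≡ 12 (mod 16): write x = 11 + 43·t and require 11 + 43·t ≡ 12 (mod 16), i.e. 43·t ≡ 12 − 11 ≡ 1 (mod 16). Since 43^(−1) ≡ 3 (mod 16) (43 ≡ 11 (mod 16)), t ≡ 3·1 ≡ 3 (mod 16). So x ≡ 11 + 43·3 = 140 (mod 688).
  Combine with x ≡ 27 (mod 41): write x = 140 + 688·t and require 140 + 688·t ≡ 27 (mod 41), i.e. 688·t ≡ 27 − 140 ≡ 10 (mod 41). Since 688^(−1) ≡ 9 (mod 41) (688 ≡ 32 (mod 41)), t ≡ 9·10 ≡ 8 (mod 41). So x ≡ 140 + 688·8 = 5644 (mod 28208).
Unique solution in [0, 28208): x = 5644.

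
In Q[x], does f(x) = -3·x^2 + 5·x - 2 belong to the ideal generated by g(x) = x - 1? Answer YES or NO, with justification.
YES

In Q[x] the ideal (g) consists of all multiples of g, so f ∈ (g) iff g | f, i.e. iff the remainder of f on division by g is 0. Divide f by g (g is monic, so eliminate the leading term of the running remainder at each step):
  leading term -3·x^2: subtract (-3·x)·g(x) = -3·x^2 + 3·x, leaving 2·x - 2
  leading term 2·x: subtract (2)·g(x) = 2·x - 2, leaving 0
The remainder is 0, so f(x) = g(x) · h(x) with h(x) = 2 - 3·x. Hence g | f, i.e. f ∈ (g).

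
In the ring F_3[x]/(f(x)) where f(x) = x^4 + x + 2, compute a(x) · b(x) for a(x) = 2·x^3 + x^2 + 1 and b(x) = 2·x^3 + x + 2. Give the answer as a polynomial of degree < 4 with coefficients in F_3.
a · b ≡ x^2 + x + 1 (mod f(x))

Multiply as integer polynomials: a · b = 4·x^6 + 2·x^5 + 2·x^4 + 7·x^3 + 2·x^2 + x + 2. Reducing coefficients mod 3: a · b ≡ x^6 + 2·x^5 + 2·x^4 + x^3 + 2·x^2 + x + 2. Now divide by f(x) = x^4 + x + 2 in F_3[x], eliminating the leading term at each step:
  leading term x^6: subtract (x^2)·f(x) = x^6 + x^3 + 2·x^2, leaving 2·x^5 + 2·x^4 + x + 2 (coefficients mod 3)
  leading term 2·x^5: subtract (2·x)·f(x) = 2·x^5 + 2·x^2 + x, leaving 2·x^4 + x^2 + 2 (coefficients mod 3)
  leading term 2·x^4: subtract (2)·f(x) = 2·x^4 + 2·x + 1, leaving x^2 + x + 1 (coefficients mod 3)
The degree is now < 4, so this is the remainder. Hence a · b ≡ x^2 + x + 1 in F_3[x]/(f).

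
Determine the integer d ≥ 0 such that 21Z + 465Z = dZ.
In the PID Z, (a, b) is generated by gcd(a, b). Compute gcd(465, 21) with the extended Euclidean algorithm, tracking rows (r, s, t) with s·465 + t·21 = r:
  row A: (465, 1, 0)   [1·465 + 0·21 = 465]
  row B: (21, 0, 1)   [0·465 + 1·21 = 21]
  465 = 22·21 + 3   → row C = row A − 22·row B = (3, 1, −22)   [check: 1·465 − 22·21 = 3]
  21 = 7·3 + 0   → remainder 0, stop. gcd = 3 (last nonzero row C).
So gcd(21, 465) = 3, with Bézout identity 1·465 − 22·21 = 3. Containment (⊇): the Bézout identity exhibits 3 as an element of (21, 465), giving (3) ⊆ (21, 465). Containment (⊆): since 3 | 21 and 3 | 465 (21 = 3·7, 465 = 3·155), every Z-linear combination of 21 and 465 is divisible by 3, so (21, 465) ⊆ (3). Therefore (21, 465) = (3), d = 3.

Final answer: (21, 465) = (3); d = 3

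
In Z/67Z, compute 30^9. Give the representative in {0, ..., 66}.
66

Use repeated squaring. Binary(9) = 1001. Walk through the bits of the exponent 9 left-to-right: at each bit after the leading one, square the running value, then multiply by 30 if the bit is 1 (always reducing mod 67):
  bit 1 = 1 (leading): start with 30.
  bit 2 = 0: square 30^2 = 900 ≡ 29 (mod 67).
  bit 3 = 0: square 29^2 = 841 ≡ 37 (mod 67).
  bit 4 = 1: square 37^2 = 1369 ≡ 29; bit is 1, so multiply 29·30 = 870 ≡ 66 (mod 67).
Final value: 30^9 ≡ 66 (mod 67).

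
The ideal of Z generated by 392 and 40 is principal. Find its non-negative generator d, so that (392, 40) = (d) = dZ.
In the PID Z, (a, b) is generated by gcd(a, b). Compute gcd(392, 40) with the extended Euclidean algorithm, tracking rows (r, s, t) with s·392 + t·40 = r:
  row A: (392, 1, 0)   [1·392 + 0·40 = 392]
  row B: (40, 0, 1)   [0·392 + 1·40 = 40]
  392 = 9·40 + 32   → row C = row A − 9·row B = (32, 1, −9)   [check: 1·392 − 9·40 = 32]
  40 = 1·32 + 8   → row D = row B − 1·row C = (8, −1, 10)   [check: −1·392 + 10·40 = 8]
  32 = 4·8 + 0   → remainder 0, stop. gcd = 8 (last nonzero row D).
So gcd(392, 40) = 8, with Bézout identity −1·392 + 10·40 = 8. Containment (⊇): the Bézout identity exhibits 8 as an element of (392, 40), giving (8) ⊆ (392, 40). Containment (⊆): since 8 | 392 and 8 | 40 (392 = 8·49, 40 = 8·5), every Z-linear combination of 392 and 40 is divisible by 8, so (392, 40) ⊆ (8). Therefore (392, 40) = (8), d = 8.

Final answer: (392, 40) = (8); d = 8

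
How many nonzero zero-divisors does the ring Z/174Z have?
Z/174Z has 117 nonzero zero-divisors

In Z/174Z each nonzero element is either a unit (gcd with 174 is 1) or a zero-divisor (gcd > 1). The number of units is φ(174): factorise 174 = 2 · 3 · 29, so φ(174) = (2 − 1) · (3 − 1) · (29 − 1) = 1 · 2 · 28 = 56. The nonzero elements number 174 − 1 = 173. Hence the nonzero zero-divisors number 173 − 56 = 117.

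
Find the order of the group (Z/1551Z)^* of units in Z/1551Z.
(Z/1551Z)^* consists of the classes a with gcd(a, 1551) = 1, so its order is φ(1551). φ is multiplicative, with φ(p^e) = p^e − p^(e−1). Factorise 1551 = 3 · 11 · 47. Then
  φ(1551) = (3 − 1) · (11 − 1) · (47 − 1) = 2 · 10 · 46 = 920.
Thus |(Z/1551Z)^*| = 920.

Final answer: |(Z/1551Z)^*| = 920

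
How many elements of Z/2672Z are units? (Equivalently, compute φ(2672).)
An element a ∈ Z/2672Z is a unit iff gcd(a, 2672) = 1, so the number of units is φ(2672). φ is multiplicative, with φ(p^e) = p^e − p^(e−1). Factorise 2672 = 2^4 · 167. Then
  φ(2672) = (2^4 − 2^3) · (167 − 1) = 8 · 166 = 1328.

Final answer: Z/2672Z has φ(2672) = 1328 units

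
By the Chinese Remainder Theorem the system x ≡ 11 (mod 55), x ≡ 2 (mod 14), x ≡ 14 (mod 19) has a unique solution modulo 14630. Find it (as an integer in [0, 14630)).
The moduli 55, 14, 19 are pairwise coprime, so by the CRT there is a unique solution mod 55·14·19 = 14630.
Solve by successive substitution. Start with x ≡ 11 (mod 55).
  Combine with x ≡ 2 (mod 14): write x = 11 + 55·t and require 11 + 55·t ≡ 2 (mod 14), i.e. 55·t ≡ 2 − 11 ≡ 5 (mod 14). Since 55^(−1) ≡ 13 (mod 14) (55 ≡ 13 (mod 14)), t ≡ 13·5 ≡ 9 (mod 14). So x ≡ 11 + 55·9 = 506 (mod 770).
  Combine with x ≡ 14 (mod 19): write x = 506 + 770·t and require 506 + 770·t ≡ 14 (mod 19), i.e. 770·t ≡ 14 − 506 ≡ 2 (mod 19). Since 770^(−1) ≡ 2 (mod 19) (770 ≡ 10 (mod 19)), t ≡ 2·2 ≡ 4 (mod 19). So x ≡ 506 + 770·4 = 3586 (mod 14630).
Unique solution in [0, 14630): x = 3586.

Final answer: x ≡ 3586 (mod 14630); the representative in [0, 14630) is 3586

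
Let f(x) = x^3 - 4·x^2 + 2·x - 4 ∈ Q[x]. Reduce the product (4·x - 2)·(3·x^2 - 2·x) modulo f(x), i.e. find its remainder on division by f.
First multiply in Q[x] without reducing: a · b = 12·x^3 - 14·x^2 + 4·x. Now divide by f(x) = x^3 - 4·x^2 + 2·x - 4, eliminating the leading term at each step:
  leading term 12·x^3: subtract (12)·f(x) = 12·x^3 - 48·x^2 + 24·x - 48, leaving 34·x^2 - 20·x + 48
The degree is now < 3, so this is the remainder. Hence a · b ≡ 34·x^2 - 20·x + 48 in Q[x]/(f).

Final answer: a · b ≡ 34·x^2 - 20·x + 48 (mod f(x))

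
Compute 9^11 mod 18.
9

Use repeated squaring. Binary(11) = 1011. Walk through the bits of the exponent 11 left-to-right: at each bit after the leading one, square the running value, then multiply by 9 if the bit is 1 (always reducing mod 18):
  bit 1 = 1 (leading): start with 9.
  bit 2 = 0: square 9^2 = 81 ≡ 9 (mod 18).
  bit 3 = 1: square 9^2 = 81 ≡ 9; bit is 1, so multiply 9·9 = 81 ≡ 9 (mod 18).
  bit 4 = 1: square 9^2 = 81 ≡ 9; bit is 1, so multiply 9·9 = 81 ≡ 9 (mod 18).
Final value: 9^11 ≡ 9 (mod 18).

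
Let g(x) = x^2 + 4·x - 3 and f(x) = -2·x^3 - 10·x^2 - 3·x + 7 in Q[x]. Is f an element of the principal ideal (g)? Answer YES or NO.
NO

In Q[x] the ideal (g) consists of all multiples of g, so f ∈ (g) iff g | f, i.e. iff the remainder of f on division by g is 0. Divide f by g (g is monic, so eliminate the leading term of the running remainder at each step):
  leading term -2·x^3: subtract (-2·x)·g(x) = -2·x^3 - 8·x^2 + 6·x, leaving -2·x^2 - 9·x + 7
  leading term -2·x^2: subtract (-2)·g(x) = -2·x^2 - 8·x + 6, leaving 1 - x
The remainder r(x) = 1 - x ≠ 0 (and deg r < deg g), so g ∤ f, i.e. f ∉ (g).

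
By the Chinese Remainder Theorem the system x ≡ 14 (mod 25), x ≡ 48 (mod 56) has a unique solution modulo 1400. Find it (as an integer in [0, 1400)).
x ≡ 664 (mod 1400); the representative in [0, 1400) is 664

The moduli 25, 56 are pairwise coprime, so by the CRT there is a unique solution mod 25·56 = 1400.
Solve by successive substitution. Start with x ≡ 14 (mod 25).
  Combine with x ≡ 48 (mod 56): write x = 14 + 25·t and require 14 + 25·t ≡ 48 (mod 56), i.e. 25·t ≡ 48 − 14 ≡ 34 (mod 56). Since 25^(−1) ≡ 9 (mod 56), t ≡ 9·34 ≡ 26 (mod 56). So x ≡ 14 + 25·26 = 664 (mod 1400).
Unique solution in [0, 1400): x = 664.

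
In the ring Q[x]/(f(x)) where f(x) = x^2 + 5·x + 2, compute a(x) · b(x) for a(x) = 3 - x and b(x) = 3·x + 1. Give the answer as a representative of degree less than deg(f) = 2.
a · b ≡ 23·x + 9 (mod f(x))

First multiply in Q[x] without reducing: a · b = -3·x^2 + 8·x + 3. Now divide by f(x) = x^2 + 5·x + 2, eliminating the leading term at each step:
  leading term -3·x^2: subtract (-3)·f(x) = -3·x^2 - 15·x - 6, leaving 23·x + 9
The degree is now < 2, so this is the remainder. Hence a · b ≡ 23·x + 9 in Q[x]/(f).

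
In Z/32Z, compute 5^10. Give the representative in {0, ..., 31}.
25

Use repeated squaring. Binary(10) = 1010. Walk through the bits of the exponent 10 left-to-right: at each bit after the leading one, square the running value, then multiply by 5 if the bit is 1 (always reducing mod 32):
  bit 1 = 1 (leading): start with 5.
  bit 2 = 0: square 5^2 = 25 (mod 32).
  bit 3 = 1: square 25^2 = 625 ≡ 17; bit is 1, so multiply 17·5 = 85 ≡ 21 (mod 32).
  bit 4 = 0: square 21^2 = 441 ≡ 25 (mod 32).
Final value: 5^10 ≡ 25 (mod 32).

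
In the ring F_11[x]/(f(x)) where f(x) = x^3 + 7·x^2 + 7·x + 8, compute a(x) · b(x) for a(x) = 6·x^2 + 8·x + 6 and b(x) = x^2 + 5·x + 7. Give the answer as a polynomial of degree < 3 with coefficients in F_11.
a · b ≡ 8·x^2 + 8 (mod f(x))

Multiply as integer polynomials: a · b = 6·x^4 + 38·x^3 + 88·x^2 + 86·x + 42. Reducing coefficients mod 11: a · b ≡ 6·x^4 + 5·x^3 + 9·x + 9. Now divide by f(x) = x^3 + 7·x^2 + 7·x + 8 in F_11[x], eliminating the leading term at each step:
  leading term 6·x^4: subtract (6·x)·f(x) = 6·x^4 + 9·x^3 + 9·x^2 + 4·x, leaving 7·x^3 + 2·x^2 + 5·x + 9 (coefficients mod 11)
  leading term 7·x^3: subtract (7)·f(x) = 7·x^3 + 5·x^2 + 5·x + 1, leaving 8·x^2 + 8 (coefficients mod 11)
The degree is now < 3, so this is the remainder. Hence a · b ≡ 8·x^2 + 8 in F_11[x]/(f).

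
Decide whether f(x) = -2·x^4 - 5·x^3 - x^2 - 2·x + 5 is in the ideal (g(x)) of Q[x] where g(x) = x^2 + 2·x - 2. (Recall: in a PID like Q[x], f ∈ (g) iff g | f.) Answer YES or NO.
NO

In Q[x] the ideal (g) consists of all multiples of g, so f ∈ (g) iff g | f, i.e. iff the remainder of f on division by g is 0. Divide f by g (g is monic, so eliminate the leading term of the running remainder at each step):
  leading term -2·x^4: subtract (-2·x^2)·g(x) = -2·x^4 - 4·x^3 + 4·x^2, leaving -x^3 - 5·x^2 - 2·x + 5
  leading term -x^3: subtract (-x)·g(x) = -x^3 - 2·x^2 + 2·x, leaving -3·x^2 - 4·x + 5
  leading term -3·x^2: subtract (-3)·g(x) = -3·x^2 - 6·x + 6, leaving 2·x - 1
The remainder r(x) = 2·x - 1 ≠ 0 (and deg r < deg g), so g ∤ f, i.e. f ∉ (g).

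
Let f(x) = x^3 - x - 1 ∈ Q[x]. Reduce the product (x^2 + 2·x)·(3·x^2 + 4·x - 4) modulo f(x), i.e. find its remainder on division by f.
a · b ≡ 7·x^2 + 5·x + 10 (mod f(x))

First multiply in Q[x] without reducing: a · b = 3·x^4 + 10·x^3 + 4·x^2 - 8·x. Now divide by f(x) = x^3 - x - 1, eliminating the leading term at each step:
  leading term 3·x^4: subtract (3·x)·f(x) = 3·x^4 - 3·x^2 - 3·x, leaving 10·x^3 + 7·x^2 - 5·x
  leading term 10·x^3: subtract (10)·f(x) = 10·x^3 - 10·x - 10, leaving 7·x^2 + 5·x + 10
The degree is now < 3, so this is the remainder. Hence a · b ≡ 7·x^2 + 5·x + 10 in Q[x]/(f).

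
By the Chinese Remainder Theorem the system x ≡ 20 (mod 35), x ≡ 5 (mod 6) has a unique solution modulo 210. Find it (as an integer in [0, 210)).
x ≡ 125 (mod 210); the representative in [0, 210) is 125

The moduli 35, 6 are pairwise coprime, so by the CRT there is a unique solution mod 35·6 = 210.
Solve by successive substitution. Start with x ≡ 20 (mod 35).
  Combine with x ≡ 5 (mod 6): write x = 20 + 35·t and require 20 + 35·t ≡ 5 (mod 6), i.e. 35·t ≡ 5 − 20 ≡ 3 (mod 6). Since 35^(−1) ≡ 5 (mod 6) (35 ≡ 5 (mod 6)), t ≡ 5·3 ≡ 3 (mod 6). So x ≡ 20 + 35·3 = 125 (mod 210).
Unique solution in [0, 210): x = 125.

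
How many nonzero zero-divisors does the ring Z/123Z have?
Z/123Z has 42 nonzero zero-divisors

In Z/123Z each nonzero element is either a unit (gcd with 123 is 1) or a zero-divisor (gcd > 1). The number of units is φ(123): factorise 123 = 3 · 41, so φ(123) = (3 − 1) · (41 − 1) = 2 · 40 = 80. The nonzero elements number 123 − 1 = 122. Hence the nonzero zero-divisors number 122 − 80 = 42.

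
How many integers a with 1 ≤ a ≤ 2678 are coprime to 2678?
1224

The number of a ∈ {1, ..., 2678} with gcd(a, 2678) = 1 is by definition Euler's totient φ(2678). φ is multiplicative, with φ(p^e) = p^e − p^(e−1). Factorise 2678 = 2 · 13 · 103. Then
  φ(2678) = (2 − 1) · (13 − 1) · (103 − 1) = 1 · 12 · 102 = 1224.
So there are 1224 such integers.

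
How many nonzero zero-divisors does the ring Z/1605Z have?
Z/1605Z has 756 nonzero zero-divisors

In Z/1605Z each nonzero element is either a unit (gcd with 1605 is 1) or a zero-divisor (gcd > 1). The number of units is φ(1605): factorise 1605 = 3 · 5 · 107, so φ(1605) = (3 − 1) · (5 − 1) · (107 − 1) = 2 · 4 · 106 = 848. The nonzero elements number 1605 − 1 = 1604. Hence the nonzero zero-divisors number 1604 − 848 = 756.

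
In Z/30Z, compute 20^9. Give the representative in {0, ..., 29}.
Use repeated squaring. Binary(9) = 1001. Walk through the bits of the exponent 9 left-to-right: at each bit after the leading one, square the running value, then multiply by 20 if the bit is 1 (always reducing mod 30):
  bit 1 = 1 (leading): start with 20.
  bit 2 = 0: square 20^2 = 400 ≡ 10 (mod 30).
  bit 3 = 0: square 10^2 = 100 ≡ 10 (mod 30).
  bit 4 = 1: square 10^2 = 100 ≡ 10; bit is 1, so multiply 10·20 = 200 ≡ 20 (mod 30).
Final value: 20^9 ≡ 20 (mod 30).

Final answer: 20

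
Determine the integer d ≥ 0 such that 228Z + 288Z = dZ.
In the PID Z, (a, b) is generated by gcd(a, b). Compute gcd(288, 228) with the extended Euclidean algorithm, tracking rows (r, s, t) with s·288 + t·228 = r:
  row A: (288, 1, 0)   [1·288 + 0·228 = 288]
  row B: (228, 0, 1)   [0·288 + 1·228 = 228]
  288 = 1·228 + 60   → row C = row A − 1·row B = (60, 1, −1)   [check: 1·288 − 1·228 = 60]
  228 = 3·60 + 48   → row D = row B − 3·row C = (48, −3, 4)   [check: −3·288 + 4·228 = 48]
  60 = 1·48 + 12   → row E = row C − 1·row D = (12, 4, −5)   [check: 4·288 − 5·228 = 12]
  48 = 4·12 + 0   → remainder 0, stop. gcd = 12 (last nonzero row E).
So gcd(228, 288) = 12, with Bézout identity 4·288 − 5·228 = 12. Containment (⊇): the Bézout identity exhibits 12 as an element of (228, 288), giving (12) ⊆ (228, 288). Containment (⊆): since 12 | 228 and 12 | 288 (228 = 12·19, 288 = 12·24), every Z-linear combination of 228 and 288 is divisible by 12, so (228, 288) ⊆ (12). Therefore (228, 288) = (12), d = 12.

Final answer: (228, 288) = (12); d = 12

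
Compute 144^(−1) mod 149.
144^(−1) ≡ 119 (mod 149)

Apply the extended Euclidean algorithm to (149, 144), tracking rows (r, s, t) with s·149 + t·144 = r. Each division r_prev = q·r_cur + r_new produces the new row as (previous row) − q·(current row):
  row A: (149, 1, 0)   [1·149 + 0·144 = 149]
  row B: (144, 0, 1)   [0·149 + 1·144 = 144]
  149 = 1·144 + 5   → row C = row A − 1·row B = (5, 1, −1)   [check: 1·149 − 1·144 = 5]
  144 = 28·5 + 4   → row D = row B − 28·row C = (4, −28, 29)   [check: −28·149 + 29·144 = 4]
  5 = 1·4 + 1   → row E = row C − 1·row D = (1, 29, −30)   [check: 29·149 − 30·144 = 1]
  4 = 4·1 + 0   → remainder 0, stop. gcd = 1 (last nonzero row E).
The gcd is 1, so 144 is invertible mod 149. The last nonzero row gives 29·149 − 30·144 = 1, so t = −30. So 144^(−1) ≡ −30 ≡ 119 (mod 149). Verify: 144 · 119 = 17136 ≡ 1 (mod 149). ✓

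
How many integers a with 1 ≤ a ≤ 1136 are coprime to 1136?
560

The number of a ∈ {1, ..., 1136} with gcd(a, 1136) = 1 is by definition Euler's totient φ(1136). φ is multiplicative, with φ(p^e) = p^e − p^(e−1). Factorise 1136 = 2^4 · 71. Then
  φ(1136) = (2^4 − 2^3) · (71 − 1) = 8 · 70 = 560.
So there are 560 such integers.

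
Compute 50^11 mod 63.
29

Use repeated squaring. Binary(11) = 1011. Walk through the bits of the exponent 11 left-to-right: at each bit after the leading one, square the running value, then multiply by 50 if the bit is 1 (always reducing mod 63):
  bit 1 = 1 (leading): start with 50.
  bit 2 = 0: square 50^2 = 2500 ≡ 43 (mod 63).
  bit 3 = 1: square 43^2 = 1849 ≡ 22; bit is 1, so multiply 22·50 = 1100 ≡ 29 (mod 63).
  bit 4 = 1: square 29^2 = 841 ≡ 22; bit is 1, so multiply 22·50 = 1100 ≡ 29 (mod 63).
Final value: 50^11 ≡ 29 (mod 63).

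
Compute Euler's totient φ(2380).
φ(2380) = 768

φ is multiplicative, with φ(p^e) = p^e − p^(e−1). Factorise 2380 = 2^2 · 5 · 7 · 17. Then
  φ(2380) = (2^2 − 2^1) · (5 − 1) · (7 − 1) · (17 − 1) = 2 · 4 · 6 · 16 = 768.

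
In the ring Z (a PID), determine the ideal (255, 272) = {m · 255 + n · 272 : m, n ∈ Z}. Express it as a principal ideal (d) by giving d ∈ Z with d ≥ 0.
In the PID Z, (a, b) is generated by gcd(a, b). Compute gcd(272, 255) with the extended Euclidean algorithm, tracking rows (r, s, t) with s·272 + t·255 = r:
  row A: (272, 1, 0)   [1·272 + 0·255 = 272]
  row B: (255, 0, 1)   [0·272 + 1·255 = 255]
  272 = 1·255 + 17   → row C = row A − 1·row B = (17, 1, −1)   [check: 1·272 − 1·255 = 17]
  255 = 15·17 + 0   → remainder 0, stop. gcd = 17 (last nonzero row C).
So gcd(255, 272) = 17, with Bézout identity 1·272 − 1·255 = 17. Containment (⊇): the Bézout identity exhibits 17 as an element of (255, 272), giving (17) ⊆ (255, 272). Containment (⊆): since 17 | 255 and 17 | 272 (255 = 17·15, 272 = 17·16), every Z-linear combination of 255 and 272 is divisible by 17, so (255, 272) ⊆ (17). Therefore (255, 272) = (17), d = 17.

Final answer: (255, 272) = (17); d = 17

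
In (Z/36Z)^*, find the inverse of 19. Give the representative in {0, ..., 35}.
Apply the extended Euclidean algorithm to (36, 19), tracking rows (r, s, t) with s·36 + t·19 = r. Each division r_prev = q·r_cur + r_new produces the new row as (previous row) − q·(current row):
  row A: (36, 1, 0)   [1·36 + 0·19 = 36]
  row B: (19, 0, 1)   [0·36 + 1·19 = 19]
  36 = 1·19 + 17   → row C = row A − 1·row B = (17, 1, −1)   [check: 1·36 − 1·19 = 17]
  19 = 1·17 + 2   → row D = row B − 1·row C = (2, −1, 2)   [check: −1·36 + 2·19 = 2]
  17 = 8·2 + 1   → row E = row C − 8·row D = (1, 9, −17)   [check: 9·36 − 17·19 = 1]
  2 = 2·1 + 0   → remainder 0, stop. gcd = 1 (last nonzero row E).
The gcd is 1, so 19 is invertible mod 36. The last nonzero row gives 9·36 − 17·19 = 1, so t = −17. So 19^(−1) ≡ −17 ≡ 19 (mod 36). Verify: 19 · 19 = 361 ≡ 1 (mod 36). ✓

Final answer: 19^(−1) ≡ 19 (mod 36)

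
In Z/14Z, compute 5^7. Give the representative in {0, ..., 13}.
5

Use repeated squaring. Binary(7) = 111. Walk through the bits of the exponent 7 left-to-right: at each bit after the leading one, square the running value, then multiply by 5 if the bit is 1 (always reducing mod 14):
  bit 1 = 1 (leading): start with 5.
  bit 2 = 1: square 5^2 = 25 ≡ 11; bit is 1, so multiply 11·5 = 55 ≡ 13 (mod 14).
  bit 3 = 1: square 13^2 = 169 ≡ 1; bit is 1, so multiply 1·5 = 5 (mod 14).
Final value: 5^7 ≡ 5 (mod 14).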